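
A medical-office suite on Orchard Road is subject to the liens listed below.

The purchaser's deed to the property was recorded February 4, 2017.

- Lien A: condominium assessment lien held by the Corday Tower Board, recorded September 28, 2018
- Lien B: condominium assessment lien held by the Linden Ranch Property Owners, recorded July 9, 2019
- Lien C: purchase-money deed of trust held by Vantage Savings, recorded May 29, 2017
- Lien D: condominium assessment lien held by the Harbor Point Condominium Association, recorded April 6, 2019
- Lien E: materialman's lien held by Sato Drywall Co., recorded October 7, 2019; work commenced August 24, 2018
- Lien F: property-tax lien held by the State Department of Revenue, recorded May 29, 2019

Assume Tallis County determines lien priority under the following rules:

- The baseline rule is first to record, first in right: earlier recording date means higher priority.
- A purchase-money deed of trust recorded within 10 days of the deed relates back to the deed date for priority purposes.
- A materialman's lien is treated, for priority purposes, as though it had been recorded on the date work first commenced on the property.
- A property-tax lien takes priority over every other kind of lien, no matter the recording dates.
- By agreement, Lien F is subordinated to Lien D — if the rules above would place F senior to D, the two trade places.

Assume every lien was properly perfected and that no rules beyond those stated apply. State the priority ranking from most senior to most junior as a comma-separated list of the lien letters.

D, C, E, A, F, B

Adjusting effective dates: C was recorded 114 days after the deed, outside the 10-day window, so it keeps its recording date; E's effective date is August 24, 2018, when work began.
F is a property-tax lien, so it outranks all other liens regardless of date.
Ordering the rest by effective date: C (May 29, 2017), E (August 24, 2018), A (September 28, 2018), D (April 6, 2019), B (July 9, 2019).
Because F would otherwise rank above D, the subordination swaps them.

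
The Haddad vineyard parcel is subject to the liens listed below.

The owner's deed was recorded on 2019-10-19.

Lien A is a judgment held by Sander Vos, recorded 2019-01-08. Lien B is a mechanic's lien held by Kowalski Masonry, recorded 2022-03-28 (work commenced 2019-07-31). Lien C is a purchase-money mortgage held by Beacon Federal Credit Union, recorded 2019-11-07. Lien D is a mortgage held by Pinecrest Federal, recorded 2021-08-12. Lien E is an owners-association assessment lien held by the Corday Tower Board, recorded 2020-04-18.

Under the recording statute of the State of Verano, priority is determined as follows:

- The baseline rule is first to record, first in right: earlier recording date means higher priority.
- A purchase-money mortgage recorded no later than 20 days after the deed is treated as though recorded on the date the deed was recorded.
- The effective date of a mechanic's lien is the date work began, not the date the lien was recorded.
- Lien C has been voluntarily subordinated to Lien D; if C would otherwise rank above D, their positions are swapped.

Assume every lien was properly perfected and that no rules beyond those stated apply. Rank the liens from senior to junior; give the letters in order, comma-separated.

A, B, D, E, C

Adjusting effective dates: B's effective date is 2019-07-31, when work began; C was recorded within the 20-day window, so its effective date is the deed date 2019-10-19.
By effective date, earliest first: A (2019-01-08), B (2019-07-31), C (2019-10-19), E (2020-04-18), D (2021-08-12).
The subordination applies — C was senior to D — so C and D swap.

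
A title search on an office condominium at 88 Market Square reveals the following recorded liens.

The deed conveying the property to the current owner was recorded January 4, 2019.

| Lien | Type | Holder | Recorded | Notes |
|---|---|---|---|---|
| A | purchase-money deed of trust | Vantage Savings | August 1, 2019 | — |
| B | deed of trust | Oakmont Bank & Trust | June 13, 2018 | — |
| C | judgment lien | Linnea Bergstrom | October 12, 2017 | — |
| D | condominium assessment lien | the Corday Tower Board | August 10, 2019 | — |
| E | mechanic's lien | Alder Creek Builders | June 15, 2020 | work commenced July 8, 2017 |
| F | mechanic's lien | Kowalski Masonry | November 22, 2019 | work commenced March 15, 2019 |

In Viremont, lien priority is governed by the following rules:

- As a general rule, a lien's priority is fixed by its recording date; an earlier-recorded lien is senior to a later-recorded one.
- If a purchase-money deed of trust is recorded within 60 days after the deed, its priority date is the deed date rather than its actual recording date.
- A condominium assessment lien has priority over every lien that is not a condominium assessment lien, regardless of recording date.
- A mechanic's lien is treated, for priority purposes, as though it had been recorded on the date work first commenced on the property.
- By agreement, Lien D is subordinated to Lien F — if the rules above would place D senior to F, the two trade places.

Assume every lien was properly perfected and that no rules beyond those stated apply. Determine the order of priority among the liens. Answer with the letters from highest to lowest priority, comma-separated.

F, E, C, B, D, A

Effective dates: A was recorded 209 days after the deed — beyond 60 days — so no relation-back applies; E is treated as recorded July 8, 2017, the work-commencement date; F relates back to March 15, 2019 (work commenced).
D is a condominium assessment lien and takes priority over every other lien.
The other liens, earliest effective date first: E (July 8, 2017), C (October 12, 2017), B (June 13, 2018), F (March 15, 2019), A (August 1, 2019).
Because D would otherwise rank above F, the subordination swaps them.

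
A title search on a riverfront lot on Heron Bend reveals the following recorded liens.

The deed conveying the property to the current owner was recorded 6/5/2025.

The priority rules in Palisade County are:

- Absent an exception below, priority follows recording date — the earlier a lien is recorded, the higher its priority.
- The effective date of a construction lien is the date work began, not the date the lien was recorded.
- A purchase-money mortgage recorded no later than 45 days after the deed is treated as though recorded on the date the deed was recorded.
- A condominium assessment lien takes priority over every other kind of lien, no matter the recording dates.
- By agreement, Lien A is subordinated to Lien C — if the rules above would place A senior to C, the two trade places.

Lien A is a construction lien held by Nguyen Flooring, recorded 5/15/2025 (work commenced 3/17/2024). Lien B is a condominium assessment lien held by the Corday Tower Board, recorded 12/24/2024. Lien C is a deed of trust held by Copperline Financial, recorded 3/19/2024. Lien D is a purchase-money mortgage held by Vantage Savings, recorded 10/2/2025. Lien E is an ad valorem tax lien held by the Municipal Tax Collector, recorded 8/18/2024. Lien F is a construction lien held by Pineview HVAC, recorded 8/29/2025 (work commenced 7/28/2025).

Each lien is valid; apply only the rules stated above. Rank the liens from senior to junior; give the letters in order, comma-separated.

Effective dates after the stated exceptions: A's effective date is 3/17/2024, when work began; D was recorded 119 days after the deed — beyond 45 days — so no relation-back applies; F is treated as recorded 7/28/2025, the work-commencement date.
B is a condominium assessment lien, so it outranks all other liens regardless of date.
Remaining liens by effective date: A (3/17/2024), C (3/19/2024), E (8/18/2024), F (7/28/2025), D (10/2/2025).
Because A would otherwise rank above C, the subordination swaps them.

B, C, A, E, F, D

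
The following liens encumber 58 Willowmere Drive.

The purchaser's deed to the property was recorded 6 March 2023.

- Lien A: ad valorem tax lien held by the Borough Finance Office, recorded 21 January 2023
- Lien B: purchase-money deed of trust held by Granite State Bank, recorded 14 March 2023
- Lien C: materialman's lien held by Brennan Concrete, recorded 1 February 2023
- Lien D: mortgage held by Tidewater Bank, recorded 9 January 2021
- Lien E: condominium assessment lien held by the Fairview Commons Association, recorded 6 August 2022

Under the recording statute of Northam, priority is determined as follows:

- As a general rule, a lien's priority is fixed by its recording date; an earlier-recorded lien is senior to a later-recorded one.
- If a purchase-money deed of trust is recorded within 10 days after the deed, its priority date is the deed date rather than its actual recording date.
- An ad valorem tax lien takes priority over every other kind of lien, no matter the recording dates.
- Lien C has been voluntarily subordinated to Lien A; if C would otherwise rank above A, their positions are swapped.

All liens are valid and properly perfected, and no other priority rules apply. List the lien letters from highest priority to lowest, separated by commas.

A, D, E, C, B

Adjusting effective dates: B relates back to the deed date 6 March 2023.
As an ad valorem tax lien, A is senior to every other lien.
Remaining liens by effective date: D (9 January 2021), E (6 August 2022), C (1 February 2023), B (6 March 2023).
Since C is not senior to A, the subordination leaves the order unchanged.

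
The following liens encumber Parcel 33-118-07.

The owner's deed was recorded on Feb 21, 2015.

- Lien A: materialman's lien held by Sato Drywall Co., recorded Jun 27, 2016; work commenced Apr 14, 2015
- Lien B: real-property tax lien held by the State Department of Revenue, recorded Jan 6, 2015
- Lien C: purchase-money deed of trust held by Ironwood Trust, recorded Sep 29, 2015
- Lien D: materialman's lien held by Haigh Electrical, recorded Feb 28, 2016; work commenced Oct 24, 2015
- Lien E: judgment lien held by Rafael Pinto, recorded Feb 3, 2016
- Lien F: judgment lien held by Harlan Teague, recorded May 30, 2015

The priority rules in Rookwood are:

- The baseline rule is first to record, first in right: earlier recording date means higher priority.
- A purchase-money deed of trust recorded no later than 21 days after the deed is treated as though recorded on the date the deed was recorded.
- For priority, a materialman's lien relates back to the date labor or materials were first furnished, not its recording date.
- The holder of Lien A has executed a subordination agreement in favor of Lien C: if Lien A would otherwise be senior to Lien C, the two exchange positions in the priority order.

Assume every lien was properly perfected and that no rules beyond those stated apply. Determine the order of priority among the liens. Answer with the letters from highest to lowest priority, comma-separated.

B, C, F, A, D, E

Effective dates after the stated exceptions: A relates back to Apr 14, 2015 (work commenced); C missed the 21-day window (220 days after the deed), so its recording date stands; D is treated as recorded Oct 24, 2015, the work-commencement date.
Sorted by effective date: B (Jan 6, 2015), A (Apr 14, 2015), F (May 30, 2015), C (Sep 29, 2015), D (Oct 24, 2015), E (Feb 3, 2016).
Because A would otherwise rank above C, the subordination swaps them.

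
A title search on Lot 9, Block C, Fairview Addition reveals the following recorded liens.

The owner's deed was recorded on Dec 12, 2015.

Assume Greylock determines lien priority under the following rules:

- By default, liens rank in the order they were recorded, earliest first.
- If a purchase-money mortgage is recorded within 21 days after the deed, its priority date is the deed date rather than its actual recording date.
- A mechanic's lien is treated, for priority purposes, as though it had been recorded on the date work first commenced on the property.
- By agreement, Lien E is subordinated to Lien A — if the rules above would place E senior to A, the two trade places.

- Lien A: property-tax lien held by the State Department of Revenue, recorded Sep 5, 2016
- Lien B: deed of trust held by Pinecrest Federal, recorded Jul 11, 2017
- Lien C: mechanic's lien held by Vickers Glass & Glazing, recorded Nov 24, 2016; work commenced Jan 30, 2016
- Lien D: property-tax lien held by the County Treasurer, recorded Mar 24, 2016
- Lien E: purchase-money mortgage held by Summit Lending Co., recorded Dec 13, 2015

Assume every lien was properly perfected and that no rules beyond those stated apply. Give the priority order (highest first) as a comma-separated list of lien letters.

A, C, D, E, B

First, effective dates: C relates back to Jan 30, 2016 (work commenced); E's effective date is the deed date, Dec 12, 2015.
By effective date, earliest first: E (Dec 12, 2015), C (Jan 30, 2016), D (Mar 24, 2016), A (Sep 5, 2016), B (Jul 11, 2017).
Because E would otherwise rank above A, the subordination swaps them.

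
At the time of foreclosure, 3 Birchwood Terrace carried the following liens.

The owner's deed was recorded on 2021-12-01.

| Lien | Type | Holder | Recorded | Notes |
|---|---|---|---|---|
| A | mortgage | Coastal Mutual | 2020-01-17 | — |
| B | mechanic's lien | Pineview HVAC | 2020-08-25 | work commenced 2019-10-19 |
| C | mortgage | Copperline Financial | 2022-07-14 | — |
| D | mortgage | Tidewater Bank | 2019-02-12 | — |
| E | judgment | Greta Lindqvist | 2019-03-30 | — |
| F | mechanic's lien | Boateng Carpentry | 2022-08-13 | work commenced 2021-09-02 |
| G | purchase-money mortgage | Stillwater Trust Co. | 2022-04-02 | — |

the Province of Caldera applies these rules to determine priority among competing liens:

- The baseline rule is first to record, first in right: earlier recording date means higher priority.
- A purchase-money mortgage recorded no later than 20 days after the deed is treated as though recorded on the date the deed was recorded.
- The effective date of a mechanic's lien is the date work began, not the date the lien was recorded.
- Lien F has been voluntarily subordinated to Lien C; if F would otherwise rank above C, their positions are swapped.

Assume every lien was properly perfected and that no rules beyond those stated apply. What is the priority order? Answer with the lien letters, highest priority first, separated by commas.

D, E, B, A, C, G, F

Adjusting effective dates: B relates back to 2019-10-19 (work commenced); F relates back to 2021-09-02 (work commenced); G was recorded 122 days after the deed — beyond 20 days — so no relation-back applies.
By effective date, earliest first: D (2019-02-12), E (2019-03-30), B (2019-10-19), A (2020-01-17), F (2021-09-02), G (2022-04-02), C (2022-07-14).
F would otherwise be senior to C, so under the subordination agreement F and C exchange positions.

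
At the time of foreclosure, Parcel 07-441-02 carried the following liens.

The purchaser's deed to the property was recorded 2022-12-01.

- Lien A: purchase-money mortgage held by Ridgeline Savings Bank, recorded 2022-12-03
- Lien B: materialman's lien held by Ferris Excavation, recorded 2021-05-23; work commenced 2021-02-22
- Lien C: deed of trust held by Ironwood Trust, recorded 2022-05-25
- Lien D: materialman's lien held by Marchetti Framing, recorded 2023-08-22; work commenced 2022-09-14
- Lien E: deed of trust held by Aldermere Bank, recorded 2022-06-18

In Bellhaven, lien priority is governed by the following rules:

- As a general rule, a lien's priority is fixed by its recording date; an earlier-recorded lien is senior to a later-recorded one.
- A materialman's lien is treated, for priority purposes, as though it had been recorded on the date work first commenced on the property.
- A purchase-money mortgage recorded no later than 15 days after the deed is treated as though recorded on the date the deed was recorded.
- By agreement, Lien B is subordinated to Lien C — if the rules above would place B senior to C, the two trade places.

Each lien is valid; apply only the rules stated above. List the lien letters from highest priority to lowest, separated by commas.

Adjusting effective dates: A's effective date is the deed date, 2022-12-01; B relates back to 2021-02-22 (work commenced); D relates back to 2022-09-14 (work commenced).
Sorted by effective date: B (2021-02-22), C (2022-05-25), E (2022-06-18), D (2022-09-14), A (2022-12-01).
Because B would otherwise rank above C, the subordination swaps them.

C, B, E, D, A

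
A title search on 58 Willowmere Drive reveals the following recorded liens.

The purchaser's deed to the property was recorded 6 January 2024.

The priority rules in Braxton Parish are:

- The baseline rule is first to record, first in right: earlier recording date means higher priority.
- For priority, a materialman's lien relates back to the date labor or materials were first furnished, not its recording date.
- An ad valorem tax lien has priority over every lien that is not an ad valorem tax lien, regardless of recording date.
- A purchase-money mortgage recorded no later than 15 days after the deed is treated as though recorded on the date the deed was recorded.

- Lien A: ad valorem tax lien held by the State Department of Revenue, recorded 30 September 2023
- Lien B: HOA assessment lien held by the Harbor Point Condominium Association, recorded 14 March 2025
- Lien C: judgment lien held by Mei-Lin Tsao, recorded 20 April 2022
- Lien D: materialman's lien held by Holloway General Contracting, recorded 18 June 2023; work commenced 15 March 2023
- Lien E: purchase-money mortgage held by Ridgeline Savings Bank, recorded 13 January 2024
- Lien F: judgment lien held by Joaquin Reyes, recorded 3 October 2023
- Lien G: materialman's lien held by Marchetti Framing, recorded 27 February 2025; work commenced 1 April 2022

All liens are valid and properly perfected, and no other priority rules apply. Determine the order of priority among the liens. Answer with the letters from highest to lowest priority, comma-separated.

Adjusting effective dates: D is treated as recorded 15 March 2023, the work-commencement date; E was recorded within the 15-day window, so its effective date is the deed date 6 January 2024; G relates back to 1 April 2022 (work commenced).
As an ad valorem tax lien, A is senior to every other lien.
Remaining liens by effective date: G (1 April 2022), C (20 April 2022), D (15 March 2023), F (3 October 2023), E (6 January 2024), B (14 March 2025).

A, G, C, D, F, E, B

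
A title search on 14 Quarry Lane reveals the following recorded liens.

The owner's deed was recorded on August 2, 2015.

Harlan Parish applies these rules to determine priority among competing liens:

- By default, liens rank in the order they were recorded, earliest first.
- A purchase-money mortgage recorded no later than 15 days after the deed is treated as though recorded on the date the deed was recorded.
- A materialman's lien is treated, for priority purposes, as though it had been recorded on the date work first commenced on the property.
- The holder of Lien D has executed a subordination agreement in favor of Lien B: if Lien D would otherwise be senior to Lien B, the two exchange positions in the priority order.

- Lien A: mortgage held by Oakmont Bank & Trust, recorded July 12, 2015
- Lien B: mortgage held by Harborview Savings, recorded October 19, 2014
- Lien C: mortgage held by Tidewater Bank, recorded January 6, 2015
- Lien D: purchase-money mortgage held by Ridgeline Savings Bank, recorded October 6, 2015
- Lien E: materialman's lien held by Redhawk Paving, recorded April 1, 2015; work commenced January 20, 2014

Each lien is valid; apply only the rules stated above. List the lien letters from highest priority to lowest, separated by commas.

E, B, C, A, D

Effective dates after the stated exceptions: D was recorded 65 days after the deed — beyond 15 days — so no relation-back applies; E's effective date is January 20, 2014, when work began.
By effective date: E (January 20, 2014), B (October 19, 2014), C (January 6, 2015), A (July 12, 2015), D (October 6, 2015).
D already ranks below B; the subordination has no effect.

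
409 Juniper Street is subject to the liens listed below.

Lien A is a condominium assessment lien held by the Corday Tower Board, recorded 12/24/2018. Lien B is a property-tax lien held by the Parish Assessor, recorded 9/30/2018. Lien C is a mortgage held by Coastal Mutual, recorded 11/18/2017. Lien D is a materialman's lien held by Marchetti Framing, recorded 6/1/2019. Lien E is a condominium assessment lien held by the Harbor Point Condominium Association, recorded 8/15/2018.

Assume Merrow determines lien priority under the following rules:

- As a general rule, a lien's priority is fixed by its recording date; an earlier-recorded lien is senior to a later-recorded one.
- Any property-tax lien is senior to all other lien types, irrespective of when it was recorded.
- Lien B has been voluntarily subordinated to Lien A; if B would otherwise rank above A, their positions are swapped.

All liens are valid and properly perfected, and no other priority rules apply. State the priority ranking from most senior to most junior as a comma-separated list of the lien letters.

B, as a property-tax lien, has superpriority and ranks first.
Ordering the rest by effective date: C (11/18/2017), E (8/15/2018), A (12/24/2018), D (6/1/2019).
Because B would otherwise rank above A, the subordination swaps them.

A, C, E, B, D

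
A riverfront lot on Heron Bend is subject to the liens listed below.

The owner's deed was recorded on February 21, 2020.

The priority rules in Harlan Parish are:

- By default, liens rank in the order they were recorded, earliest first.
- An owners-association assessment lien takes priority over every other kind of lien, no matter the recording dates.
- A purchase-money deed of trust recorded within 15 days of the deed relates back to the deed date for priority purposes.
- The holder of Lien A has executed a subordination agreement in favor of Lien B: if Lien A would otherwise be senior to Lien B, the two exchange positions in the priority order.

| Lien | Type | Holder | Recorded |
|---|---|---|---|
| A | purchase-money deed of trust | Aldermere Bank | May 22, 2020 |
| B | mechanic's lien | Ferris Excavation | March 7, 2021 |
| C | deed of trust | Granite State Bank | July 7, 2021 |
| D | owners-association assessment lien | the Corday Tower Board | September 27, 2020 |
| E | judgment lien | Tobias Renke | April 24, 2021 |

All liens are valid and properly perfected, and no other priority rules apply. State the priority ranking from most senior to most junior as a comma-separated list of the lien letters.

Effective dates after the stated exceptions: A missed the 15-day window (91 days after the deed), so its recording date stands.
As an owners-association assessment lien, D is senior to every other lien.
The other liens, earliest effective date first: A (May 22, 2020), B (March 7, 2021), E (April 24, 2021), C (July 7, 2021).
The subordination applies — A was senior to B — so A and B swap.

D, B, A, E, C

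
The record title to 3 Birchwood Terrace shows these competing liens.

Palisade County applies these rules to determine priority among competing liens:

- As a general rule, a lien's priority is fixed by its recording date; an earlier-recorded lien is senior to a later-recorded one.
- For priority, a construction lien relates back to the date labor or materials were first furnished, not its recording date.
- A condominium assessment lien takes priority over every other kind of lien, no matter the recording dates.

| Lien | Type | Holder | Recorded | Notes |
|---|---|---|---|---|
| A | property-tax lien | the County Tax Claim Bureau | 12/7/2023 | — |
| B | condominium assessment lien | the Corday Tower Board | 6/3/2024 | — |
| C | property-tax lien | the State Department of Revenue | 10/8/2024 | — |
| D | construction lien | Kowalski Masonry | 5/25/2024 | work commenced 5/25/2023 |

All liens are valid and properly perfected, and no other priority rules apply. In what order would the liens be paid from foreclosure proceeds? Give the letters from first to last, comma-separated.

Adjusting effective dates: D relates back to 5/25/2023 (work commenced).
B is a condominium assessment lien and takes priority over every other lien.
The other liens, earliest effective date first: D (5/25/2023), A (12/7/2023), C (10/8/2024).

B, D, A, C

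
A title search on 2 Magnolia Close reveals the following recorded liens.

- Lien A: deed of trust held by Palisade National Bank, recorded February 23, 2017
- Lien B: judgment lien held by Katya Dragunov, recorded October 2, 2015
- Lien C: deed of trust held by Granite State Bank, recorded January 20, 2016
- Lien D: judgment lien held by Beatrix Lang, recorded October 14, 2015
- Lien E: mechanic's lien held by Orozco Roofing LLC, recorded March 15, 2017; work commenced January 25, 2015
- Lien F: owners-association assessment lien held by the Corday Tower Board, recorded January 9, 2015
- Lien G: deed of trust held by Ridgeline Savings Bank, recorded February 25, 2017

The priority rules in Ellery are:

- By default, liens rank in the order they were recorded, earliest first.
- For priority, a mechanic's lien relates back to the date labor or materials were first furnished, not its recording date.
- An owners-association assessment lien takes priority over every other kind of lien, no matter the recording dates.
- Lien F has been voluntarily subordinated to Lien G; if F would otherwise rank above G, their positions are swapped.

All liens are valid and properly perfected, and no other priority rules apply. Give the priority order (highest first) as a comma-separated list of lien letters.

G, E, B, D, C, A, F

Adjusting effective dates: E's effective date is January 25, 2015, when work began.
F, as an owners-association assessment lien, has superpriority and ranks first.
Ordering the rest by effective date: E (January 25, 2015), B (October 2, 2015), D (October 14, 2015), C (January 20, 2016), A (February 23, 2017), G (February 25, 2017).
The subordination applies — F was senior to G — so F and G swap.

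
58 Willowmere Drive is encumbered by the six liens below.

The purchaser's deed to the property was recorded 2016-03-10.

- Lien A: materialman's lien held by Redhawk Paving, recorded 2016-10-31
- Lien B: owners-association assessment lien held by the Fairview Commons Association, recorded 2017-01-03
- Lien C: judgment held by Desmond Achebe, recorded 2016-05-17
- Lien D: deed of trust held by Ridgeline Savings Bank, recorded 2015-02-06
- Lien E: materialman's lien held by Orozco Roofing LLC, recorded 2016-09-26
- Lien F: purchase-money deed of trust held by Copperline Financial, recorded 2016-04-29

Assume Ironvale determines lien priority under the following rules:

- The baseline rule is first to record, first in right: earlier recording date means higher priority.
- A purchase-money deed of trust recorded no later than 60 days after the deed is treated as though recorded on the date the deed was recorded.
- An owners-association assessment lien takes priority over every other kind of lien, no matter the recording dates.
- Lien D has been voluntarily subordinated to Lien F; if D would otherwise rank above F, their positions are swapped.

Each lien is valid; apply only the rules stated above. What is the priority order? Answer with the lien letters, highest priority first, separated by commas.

B, F, D, C, E, A

Effective dates: F was recorded within the 60-day window, so its effective date is the deed date 2016-03-10.
B, as an owners-association assessment lien, has superpriority and ranks first.
Remaining liens by effective date: D (2015-02-06), F (2016-03-10), C (2016-05-17), E (2016-09-26), A (2016-10-31).
The subordination applies — D was senior to F — so D and F swap.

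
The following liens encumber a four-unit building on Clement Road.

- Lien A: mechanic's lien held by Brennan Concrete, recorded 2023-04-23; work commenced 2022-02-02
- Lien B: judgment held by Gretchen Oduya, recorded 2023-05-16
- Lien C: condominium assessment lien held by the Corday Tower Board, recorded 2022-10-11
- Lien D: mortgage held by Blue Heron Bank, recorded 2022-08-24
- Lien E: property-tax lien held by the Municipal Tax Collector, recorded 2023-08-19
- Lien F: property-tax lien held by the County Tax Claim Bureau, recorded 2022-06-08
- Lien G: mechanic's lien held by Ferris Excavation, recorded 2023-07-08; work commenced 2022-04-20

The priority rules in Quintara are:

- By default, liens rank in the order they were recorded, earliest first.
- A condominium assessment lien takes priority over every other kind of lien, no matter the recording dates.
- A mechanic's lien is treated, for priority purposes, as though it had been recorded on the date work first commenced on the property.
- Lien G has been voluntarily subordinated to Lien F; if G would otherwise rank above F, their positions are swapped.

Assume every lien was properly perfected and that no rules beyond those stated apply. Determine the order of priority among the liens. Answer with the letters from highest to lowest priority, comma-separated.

C, A, F, G, D, B, E

Effective dates: A is treated as recorded 2022-02-02, the work-commencement date; G relates back to 2022-04-20 (work commenced).
As a condominium assessment lien, C is senior to every other lien.
The other liens, earliest effective date first: A (2022-02-02), G (2022-04-20), F (2022-06-08), D (2022-08-24), B (2023-05-16), E (2023-08-19).
The subordination applies — G was senior to F — so G and F swap.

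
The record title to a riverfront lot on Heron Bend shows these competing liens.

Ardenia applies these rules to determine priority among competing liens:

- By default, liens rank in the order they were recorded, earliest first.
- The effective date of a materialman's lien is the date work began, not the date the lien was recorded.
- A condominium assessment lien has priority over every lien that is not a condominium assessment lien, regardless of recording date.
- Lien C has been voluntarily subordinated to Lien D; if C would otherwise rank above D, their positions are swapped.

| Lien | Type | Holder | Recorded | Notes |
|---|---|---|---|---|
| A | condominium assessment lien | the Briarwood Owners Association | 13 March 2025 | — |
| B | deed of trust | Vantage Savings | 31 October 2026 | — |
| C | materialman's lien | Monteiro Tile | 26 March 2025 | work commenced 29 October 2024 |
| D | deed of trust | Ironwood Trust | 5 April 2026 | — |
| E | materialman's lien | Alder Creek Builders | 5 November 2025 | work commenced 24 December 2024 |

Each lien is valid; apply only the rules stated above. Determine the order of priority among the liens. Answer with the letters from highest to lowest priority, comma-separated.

First, effective dates: C relates back to 29 October 2024 (work commenced); E relates back to 24 December 2024 (work commenced).
A is a condominium assessment lien and takes priority over every other lien.
Remaining liens by effective date: C (29 October 2024), E (24 December 2024), D (5 April 2026), B (31 October 2026).
The subordination applies — C was senior to D — so C and D swap.

A, D, E, C, B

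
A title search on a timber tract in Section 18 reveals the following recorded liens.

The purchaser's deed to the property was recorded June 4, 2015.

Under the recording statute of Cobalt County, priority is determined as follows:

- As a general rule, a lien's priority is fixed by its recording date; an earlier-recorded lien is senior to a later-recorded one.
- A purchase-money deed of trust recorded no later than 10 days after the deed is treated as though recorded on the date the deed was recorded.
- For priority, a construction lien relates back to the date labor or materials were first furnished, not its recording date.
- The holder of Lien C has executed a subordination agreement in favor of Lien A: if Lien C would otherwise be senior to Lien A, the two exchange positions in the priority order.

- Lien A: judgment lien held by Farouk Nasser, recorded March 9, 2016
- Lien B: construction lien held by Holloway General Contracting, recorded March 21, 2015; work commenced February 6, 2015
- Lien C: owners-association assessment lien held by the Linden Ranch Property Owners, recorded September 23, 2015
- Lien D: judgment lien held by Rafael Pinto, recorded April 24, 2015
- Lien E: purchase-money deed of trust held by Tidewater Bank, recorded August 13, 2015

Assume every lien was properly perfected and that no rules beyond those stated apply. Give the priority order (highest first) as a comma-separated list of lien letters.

Adjusting effective dates: B relates back to February 6, 2015 (work commenced); E missed the 10-day window (70 days after the deed), so its recording date stands.
By effective date: B (February 6, 2015), D (April 24, 2015), E (August 13, 2015), C (September 23, 2015), A (March 9, 2016).
C is senior to A before the subordination, so the two trade places.

B, D, E, A, C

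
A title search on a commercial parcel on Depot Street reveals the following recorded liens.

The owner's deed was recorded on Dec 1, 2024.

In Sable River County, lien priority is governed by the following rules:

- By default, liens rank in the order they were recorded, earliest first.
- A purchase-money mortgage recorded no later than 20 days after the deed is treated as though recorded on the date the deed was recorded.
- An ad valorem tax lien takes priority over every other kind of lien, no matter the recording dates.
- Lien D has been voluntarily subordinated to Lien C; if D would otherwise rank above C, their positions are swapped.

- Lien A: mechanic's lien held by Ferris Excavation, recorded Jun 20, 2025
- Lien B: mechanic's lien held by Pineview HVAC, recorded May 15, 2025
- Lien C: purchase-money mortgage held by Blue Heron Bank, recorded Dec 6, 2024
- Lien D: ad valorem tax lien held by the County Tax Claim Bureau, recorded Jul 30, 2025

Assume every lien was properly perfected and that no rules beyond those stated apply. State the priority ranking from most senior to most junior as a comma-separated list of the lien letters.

Effective dates: C was recorded within the 20-day window, so its effective date is the deed date Dec 1, 2024.
D is an ad valorem tax lien and takes priority over every other lien.
Among the remaining liens, by effective date: C (Dec 1, 2024), B (May 15, 2025), A (Jun 20, 2025).
D would otherwise be senior to C, so under the subordination agreement D and C exchange positions.

C, D, B, A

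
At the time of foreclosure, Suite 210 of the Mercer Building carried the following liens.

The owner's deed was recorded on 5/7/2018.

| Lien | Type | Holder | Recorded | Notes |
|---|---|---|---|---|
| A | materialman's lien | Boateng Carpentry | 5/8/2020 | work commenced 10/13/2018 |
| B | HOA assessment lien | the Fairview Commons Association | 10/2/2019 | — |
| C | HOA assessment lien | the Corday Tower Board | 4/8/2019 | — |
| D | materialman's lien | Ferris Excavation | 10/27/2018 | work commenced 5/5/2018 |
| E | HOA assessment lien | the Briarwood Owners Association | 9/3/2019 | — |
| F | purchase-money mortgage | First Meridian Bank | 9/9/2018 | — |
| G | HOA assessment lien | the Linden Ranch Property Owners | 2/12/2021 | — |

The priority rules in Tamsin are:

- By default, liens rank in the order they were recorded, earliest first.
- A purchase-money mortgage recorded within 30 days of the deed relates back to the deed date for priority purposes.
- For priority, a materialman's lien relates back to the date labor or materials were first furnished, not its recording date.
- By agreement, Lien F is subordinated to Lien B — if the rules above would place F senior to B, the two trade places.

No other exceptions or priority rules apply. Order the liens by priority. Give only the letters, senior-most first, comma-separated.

D, B, A, C, E, F, G

Adjusting effective dates: A relates back to 10/13/2018 (work commenced); D's effective date is 5/5/2018, when work began; F was recorded 125 days after the deed, outside the 30-day window, so it keeps its recording date.
Sorted by effective date: D (5/5/2018), F (9/9/2018), A (10/13/2018), C (4/8/2019), E (9/3/2019), B (10/2/2019), G (2/12/2021).
The subordination applies — F was senior to B — so F and B swap.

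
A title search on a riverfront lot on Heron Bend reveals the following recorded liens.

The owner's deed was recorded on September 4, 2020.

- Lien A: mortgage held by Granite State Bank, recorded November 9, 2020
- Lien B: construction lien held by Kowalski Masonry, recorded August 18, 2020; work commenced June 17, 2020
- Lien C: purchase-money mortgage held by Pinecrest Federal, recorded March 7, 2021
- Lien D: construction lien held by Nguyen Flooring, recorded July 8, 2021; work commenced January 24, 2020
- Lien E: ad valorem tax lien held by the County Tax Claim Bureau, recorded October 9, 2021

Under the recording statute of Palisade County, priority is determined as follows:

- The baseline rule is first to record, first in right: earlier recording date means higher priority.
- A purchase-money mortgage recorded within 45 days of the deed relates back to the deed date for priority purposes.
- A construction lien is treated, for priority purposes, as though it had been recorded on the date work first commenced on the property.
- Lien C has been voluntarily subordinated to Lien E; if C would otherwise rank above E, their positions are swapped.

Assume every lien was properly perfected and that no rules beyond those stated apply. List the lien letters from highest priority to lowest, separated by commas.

Effective dates after the stated exceptions: B relates back to June 17, 2020 (work commenced); C was recorded 184 days after the deed — beyond 45 days — so no relation-back applies; D relates back to January 24, 2020 (work commenced).
By effective date: D (January 24, 2020), B (June 17, 2020), A (November 9, 2020), C (March 7, 2021), E (October 9, 2021).
C is senior to E before the subordination, so the two trade places.

D, B, A, E, C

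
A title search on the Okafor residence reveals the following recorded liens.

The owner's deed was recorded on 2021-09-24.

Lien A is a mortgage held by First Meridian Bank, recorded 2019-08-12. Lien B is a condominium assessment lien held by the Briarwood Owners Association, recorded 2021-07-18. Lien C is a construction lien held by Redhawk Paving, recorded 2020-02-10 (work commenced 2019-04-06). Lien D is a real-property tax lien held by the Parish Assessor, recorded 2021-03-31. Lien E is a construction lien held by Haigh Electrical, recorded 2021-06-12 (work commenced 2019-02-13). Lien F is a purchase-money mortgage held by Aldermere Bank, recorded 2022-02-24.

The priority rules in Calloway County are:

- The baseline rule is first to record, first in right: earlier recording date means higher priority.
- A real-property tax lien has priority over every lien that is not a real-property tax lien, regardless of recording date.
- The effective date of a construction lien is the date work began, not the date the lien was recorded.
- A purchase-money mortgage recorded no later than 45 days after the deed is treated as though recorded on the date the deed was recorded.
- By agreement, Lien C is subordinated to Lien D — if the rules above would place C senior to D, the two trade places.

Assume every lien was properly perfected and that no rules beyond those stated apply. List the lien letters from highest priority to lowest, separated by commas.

D, E, C, A, B, F

First, effective dates: C relates back to 2019-04-06 (work commenced); E is treated as recorded 2019-02-13, the work-commencement date; F was recorded 153 days after the deed, outside the 45-day window, so it keeps its recording date.
D is a real-property tax lien, so it outranks all other liens regardless of date.
Remaining liens by effective date: E (2019-02-13), C (2019-04-06), A (2019-08-12), B (2021-07-18), F (2022-02-24).
C is already junior to D, so the subordination agreement changes nothing.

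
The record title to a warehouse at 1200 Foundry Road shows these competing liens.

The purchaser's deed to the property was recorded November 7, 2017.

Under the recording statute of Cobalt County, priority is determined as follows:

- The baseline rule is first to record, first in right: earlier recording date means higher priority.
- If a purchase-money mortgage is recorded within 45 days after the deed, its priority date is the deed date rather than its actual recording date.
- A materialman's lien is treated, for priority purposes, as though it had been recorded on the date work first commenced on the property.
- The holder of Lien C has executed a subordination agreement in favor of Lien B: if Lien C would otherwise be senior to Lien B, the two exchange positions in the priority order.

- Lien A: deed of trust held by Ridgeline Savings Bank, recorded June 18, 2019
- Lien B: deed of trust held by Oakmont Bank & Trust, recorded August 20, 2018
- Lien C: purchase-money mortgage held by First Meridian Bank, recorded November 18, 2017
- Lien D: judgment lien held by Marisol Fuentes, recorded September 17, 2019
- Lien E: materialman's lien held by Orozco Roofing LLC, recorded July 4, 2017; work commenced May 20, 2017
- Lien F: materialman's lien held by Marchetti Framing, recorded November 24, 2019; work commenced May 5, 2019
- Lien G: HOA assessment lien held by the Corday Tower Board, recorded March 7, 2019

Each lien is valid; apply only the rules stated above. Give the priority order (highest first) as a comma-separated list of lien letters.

Effective dates after the stated exceptions: C relates back to the deed date November 7, 2017; E relates back to May 20, 2017 (work commenced); F relates back to May 5, 2019 (work commenced).
By effective date: E (May 20, 2017), C (November 7, 2017), B (August 20, 2018), G (March 7, 2019), F (May 5, 2019), A (June 18, 2019), D (September 17, 2019).
The subordination applies — C was senior to B — so C and B swap.

E, B, C, G, F, A, D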